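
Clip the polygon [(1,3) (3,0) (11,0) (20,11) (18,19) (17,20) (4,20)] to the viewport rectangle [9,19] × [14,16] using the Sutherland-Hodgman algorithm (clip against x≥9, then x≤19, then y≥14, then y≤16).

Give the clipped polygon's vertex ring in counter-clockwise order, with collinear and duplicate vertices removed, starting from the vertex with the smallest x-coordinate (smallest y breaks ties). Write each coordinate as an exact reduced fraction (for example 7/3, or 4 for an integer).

1. After x ≥ 9: [(9,0) (11,0) (20,11) (18,19) (17,20) (9,20)]
2. After x ≤ 19: [(9,0) (11,0) (19,88/9) (19,15) (18,19) (17,20) (9,20)]
3. After y ≥ 14: [(9,14) (19,14) (19,15) (18,19) (17,20) (9,20)]
4. After y ≤ 16: [(9,16) (9,14) (19,14) (19,15) (75/4,16)]
5. Canonical ring: [(9,14) (19,14) (19,15) (75/4,16) (9,16)]

Clipped polygon: [(9,14) (19,14) (19,15) (75/4,16) (9,16)]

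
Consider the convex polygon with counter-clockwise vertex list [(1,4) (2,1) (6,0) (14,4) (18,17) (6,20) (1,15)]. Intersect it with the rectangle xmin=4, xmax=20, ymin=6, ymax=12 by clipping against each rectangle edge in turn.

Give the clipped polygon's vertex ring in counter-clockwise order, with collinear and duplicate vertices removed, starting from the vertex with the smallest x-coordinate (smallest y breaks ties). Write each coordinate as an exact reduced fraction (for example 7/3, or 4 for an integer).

1. After x ≥ 4: [(4,1/2) (6,0) (14,4) (18,17) (6,20) (4,18)]
2. After x ≤ 20: [(4,1/2) (6,0) (14,4) (18,17) (6,20) (4,18)]
3. After y ≥ 6: [(4,6) (190/13,6) (18,17) (6,20) (4,18)]
4. After y ≤ 12: [(4,12) (4,6) (190/13,6) (214/13,12)]
5. Canonical ring: [(4,6) (190/13,6) (214/13,12) (4,12)]

Clipped polygon: [(4,6) (190/13,6) (214/13,12) (4,12)]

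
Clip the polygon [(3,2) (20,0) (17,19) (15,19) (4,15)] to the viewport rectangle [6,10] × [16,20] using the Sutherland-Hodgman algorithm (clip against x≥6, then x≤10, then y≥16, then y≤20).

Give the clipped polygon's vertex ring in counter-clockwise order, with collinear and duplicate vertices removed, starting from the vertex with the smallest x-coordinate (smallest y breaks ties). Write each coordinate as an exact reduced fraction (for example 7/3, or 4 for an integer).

1. After x ≥ 6: [(6,28/17) (20,0) (17,19) (15,19) (6,173/11)]
2. After x ≤ 10: [(6,28/17) (10,20/17) (10,189/11) (6,173/11)]
3. After y ≥ 16: [(10,16) (10,189/11) (27/4,16)]
4. After y ≤ 20: [(10,16) (10,189/11) (27/4,16)]
5. Canonical ring: [(27/4,16) (10,16) (10,189/11)]

Clipped polygon: [(27/4,16) (10,16) (10,189/11)]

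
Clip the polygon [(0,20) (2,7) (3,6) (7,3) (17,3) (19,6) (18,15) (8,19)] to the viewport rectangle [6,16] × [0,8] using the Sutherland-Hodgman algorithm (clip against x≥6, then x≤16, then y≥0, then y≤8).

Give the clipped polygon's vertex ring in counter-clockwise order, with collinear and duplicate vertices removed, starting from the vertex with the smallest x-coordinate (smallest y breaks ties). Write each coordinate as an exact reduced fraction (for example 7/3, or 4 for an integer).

1. After x ≥ 6: [(6,77/4) (6,15/4) (7,3) (17,3) (19,6) (18,15) (8,19)]
2. After x ≤ 16: [(6,77/4) (6,15/4) (7,3) (16,3) (16,79/5) (8,19)]
3. After y ≥ 0: [(6,77/4) (6,15/4) (7,3) (16,3) (16,79/5) (8,19)]
4. After y ≤ 8: [(6,8) (6,15/4) (7,3) (16,3) (16,8)]
5. Canonical ring: [(6,15/4) (7,3) (16,3) (16,8) (6,8)]

Clipped polygon: [(6,15/4) (7,3) (16,3) (16,8) (6,8)]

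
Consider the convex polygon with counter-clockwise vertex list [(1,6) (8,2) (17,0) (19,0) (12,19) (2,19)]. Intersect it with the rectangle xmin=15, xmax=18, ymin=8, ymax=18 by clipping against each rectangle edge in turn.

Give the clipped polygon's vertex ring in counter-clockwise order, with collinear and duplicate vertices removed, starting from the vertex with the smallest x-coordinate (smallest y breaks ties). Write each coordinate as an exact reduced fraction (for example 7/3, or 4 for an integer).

1. After x ≥ 15: [(15,4/9) (17,0) (19,0) (15,76/7)]
2. After x ≤ 18: [(15,4/9) (17,0) (18,0) (18,19/7) (15,76/7)]
3. After y ≥ 8: [(15,8) (305/19,8) (15,76/7)]
4. After y ≤ 18: [(15,8) (305/19,8) (15,76/7)]
5. Canonical ring: [(15,8) (305/19,8) (15,76/7)]

Clipped polygon: [(15,8) (305/19,8) (15,76/7)]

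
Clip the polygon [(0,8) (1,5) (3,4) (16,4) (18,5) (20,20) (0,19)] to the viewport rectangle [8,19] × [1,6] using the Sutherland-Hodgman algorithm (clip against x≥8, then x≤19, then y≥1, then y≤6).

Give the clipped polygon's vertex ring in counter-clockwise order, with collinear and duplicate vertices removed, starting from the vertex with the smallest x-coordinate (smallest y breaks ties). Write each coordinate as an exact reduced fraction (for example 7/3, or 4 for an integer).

1. After x ≥ 8: [(8,4) (16,4) (18,5) (20,20) (8,97/5)]
2. After x ≤ 19: [(8,4) (16,4) (18,5) (19,25/2) (19,399/20) (8,97/5)]
3. After y ≥ 1: [(8,4) (16,4) (18,5) (19,25/2) (19,399/20) (8,97/5)]
4. After y ≤ 6: [(8,6) (8,4) (16,4) (18,5) (272/15,6)]
5. Canonical ring: [(8,4) (16,4) (18,5) (272/15,6) (8,6)]

Clipped polygon: [(8,4) (16,4) (18,5) (272/15,6) (8,6)]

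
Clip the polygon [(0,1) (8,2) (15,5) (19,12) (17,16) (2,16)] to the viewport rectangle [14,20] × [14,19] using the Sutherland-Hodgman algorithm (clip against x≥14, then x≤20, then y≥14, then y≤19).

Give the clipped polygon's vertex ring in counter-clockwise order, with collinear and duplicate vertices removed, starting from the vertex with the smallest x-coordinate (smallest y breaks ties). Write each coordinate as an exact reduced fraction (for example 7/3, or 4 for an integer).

1. After x ≥ 14: [(14,32/7) (15,5) (19,12) (17,16) (14,16)]
2. After x ≤ 20: [(14,32/7) (15,5) (19,12) (17,16) (14,16)]
3. After y ≥ 14: [(14,14) (18,14) (17,16) (14,16)]
4. After y ≤ 19: [(14,14) (18,14) (17,16) (14,16)]
5. Canonical ring: [(14,14) (18,14) (17,16) (14,16)]

Clipped polygon: [(14,14) (18,14) (17,16) (14,16)]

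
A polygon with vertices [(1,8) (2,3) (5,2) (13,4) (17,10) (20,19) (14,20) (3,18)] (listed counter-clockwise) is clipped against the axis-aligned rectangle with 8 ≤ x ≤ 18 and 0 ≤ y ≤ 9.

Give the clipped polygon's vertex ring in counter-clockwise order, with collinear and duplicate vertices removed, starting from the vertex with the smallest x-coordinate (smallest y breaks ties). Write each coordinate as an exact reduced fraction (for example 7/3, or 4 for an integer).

Clipped polygon: [(8,11/4) (13,4) (49/3,9) (8,9)]

1. After x ≥ 8: [(8,11/4) (13,4) (17,10) (20,19) (14,20) (8,208/11)]
2. After x ≤ 18: [(8,11/4) (13,4) (17,10) (18,13) (18,58/3) (14,20) (8,208/11)]
3. After y ≥ 0: [(8,11/4) (13,4) (17,10) (18,13) (18,58/3) (14,20) (8,208/11)]
4. After y ≤ 9: [(8,9) (8,11/4) (13,4) (49/3,9)]
5. Canonical ring: [(8,11/4) (13,4) (49/3,9) (8,9)]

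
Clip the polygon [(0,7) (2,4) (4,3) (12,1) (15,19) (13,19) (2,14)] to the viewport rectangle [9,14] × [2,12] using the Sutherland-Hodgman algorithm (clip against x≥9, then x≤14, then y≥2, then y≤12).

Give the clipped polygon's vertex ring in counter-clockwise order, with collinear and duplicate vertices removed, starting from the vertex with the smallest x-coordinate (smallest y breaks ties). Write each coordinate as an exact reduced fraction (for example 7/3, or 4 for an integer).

Clipped polygon: [(9,2) (73/6,2) (83/6,12) (9,12)]

1. After x ≥ 9: [(9,7/4) (12,1) (15,19) (13,19) (9,189/11)]
2. After x ≤ 14: [(9,7/4) (12,1) (14,13) (14,19) (13,19) (9,189/11)]
3. After y ≥ 2: [(9,2) (73/6,2) (14,13) (14,19) (13,19) (9,189/11)]
4. After y ≤ 12: [(9,12) (9,2) (73/6,2) (83/6,12)]
5. Canonical ring: [(9,2) (73/6,2) (83/6,12) (9,12)]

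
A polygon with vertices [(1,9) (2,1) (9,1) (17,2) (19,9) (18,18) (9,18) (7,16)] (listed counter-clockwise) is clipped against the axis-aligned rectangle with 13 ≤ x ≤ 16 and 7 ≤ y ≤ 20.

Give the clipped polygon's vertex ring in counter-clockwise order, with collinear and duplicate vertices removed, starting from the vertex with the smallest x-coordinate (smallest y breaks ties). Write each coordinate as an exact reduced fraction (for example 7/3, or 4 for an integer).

1. After x ≥ 13: [(13,3/2) (17,2) (19,9) (18,18) (13,18)]
2. After x ≤ 16: [(13,3/2) (16,15/8) (16,18) (13,18)]
3. After y ≥ 7: [(13,7) (16,7) (16,18) (13,18)]
4. After y ≤ 20: [(13,7) (16,7) (16,18) (13,18)]
5. Canonical ring: [(13,7) (16,7) (16,18) (13,18)]

Clipped polygon: [(13,7) (16,7) (16,18) (13,18)]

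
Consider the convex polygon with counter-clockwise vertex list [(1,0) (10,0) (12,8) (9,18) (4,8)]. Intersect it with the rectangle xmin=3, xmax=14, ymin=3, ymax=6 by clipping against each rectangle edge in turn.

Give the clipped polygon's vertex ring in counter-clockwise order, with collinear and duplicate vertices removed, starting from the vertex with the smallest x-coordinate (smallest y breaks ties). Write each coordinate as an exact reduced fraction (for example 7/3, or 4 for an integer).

1. After x ≥ 3: [(3,16/3) (3,0) (10,0) (12,8) (9,18) (4,8)]
2. After x ≤ 14: [(3,16/3) (3,0) (10,0) (12,8) (9,18) (4,8)]
3. After y ≥ 3: [(3,16/3) (3,3) (43/4,3) (12,8) (9,18) (4,8)]
4. After y ≤ 6: [(13/4,6) (3,16/3) (3,3) (43/4,3) (23/2,6)]
5. Canonical ring: [(3,3) (43/4,3) (23/2,6) (13/4,6) (3,16/3)]

Clipped polygon: [(3,3) (43/4,3) (23/2,6) (13/4,6) (3,16/3)]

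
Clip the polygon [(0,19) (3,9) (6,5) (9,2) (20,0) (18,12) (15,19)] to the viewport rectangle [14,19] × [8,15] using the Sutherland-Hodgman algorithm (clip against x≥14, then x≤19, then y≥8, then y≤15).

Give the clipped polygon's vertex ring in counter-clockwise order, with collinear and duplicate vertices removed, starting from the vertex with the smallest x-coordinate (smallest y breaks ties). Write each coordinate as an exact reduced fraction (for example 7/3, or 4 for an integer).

Clipped polygon: [(14,8) (56/3,8) (18,12) (117/7,15) (14,15)]

1. After x ≥ 14: [(14,19) (14,12/11) (20,0) (18,12) (15,19)]
2. After x ≤ 19: [(14,19) (14,12/11) (19,2/11) (19,6) (18,12) (15,19)]
3. After y ≥ 8: [(14,19) (14,8) (56/3,8) (18,12) (15,19)]
4. After y ≤ 15: [(14,15) (14,8) (56/3,8) (18,12) (117/7,15)]
5. Canonical ring: [(14,8) (56/3,8) (18,12) (117/7,15) (14,15)]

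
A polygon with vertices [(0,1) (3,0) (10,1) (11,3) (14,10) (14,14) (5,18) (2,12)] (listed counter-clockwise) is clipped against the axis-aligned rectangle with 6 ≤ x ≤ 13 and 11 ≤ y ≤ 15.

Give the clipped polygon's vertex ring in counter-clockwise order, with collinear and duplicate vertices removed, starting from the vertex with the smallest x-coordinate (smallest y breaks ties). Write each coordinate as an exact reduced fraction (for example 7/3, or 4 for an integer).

Clipped polygon: [(6,11) (13,11) (13,130/9) (47/4,15) (6,15)]

1. After x ≥ 6: [(6,3/7) (10,1) (11,3) (14,10) (14,14) (6,158/9)]
2. After x ≤ 13: [(6,3/7) (10,1) (11,3) (13,23/3) (13,130/9) (6,158/9)]
3. After y ≥ 11: [(6,11) (13,11) (13,130/9) (6,158/9)]
4. After y ≤ 15: [(6,15) (6,11) (13,11) (13,130/9) (47/4,15)]
5. Canonical ring: [(6,11) (13,11) (13,130/9) (47/4,15) (6,15)]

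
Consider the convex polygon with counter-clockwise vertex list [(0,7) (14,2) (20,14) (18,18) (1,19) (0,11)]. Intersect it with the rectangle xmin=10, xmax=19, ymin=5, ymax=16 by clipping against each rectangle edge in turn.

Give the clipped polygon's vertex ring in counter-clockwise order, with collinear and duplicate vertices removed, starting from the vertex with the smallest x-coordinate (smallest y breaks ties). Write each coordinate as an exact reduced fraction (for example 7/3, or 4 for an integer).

1. After x ≥ 10: [(10,24/7) (14,2) (20,14) (18,18) (10,314/17)]
2. After x ≤ 19: [(10,24/7) (14,2) (19,12) (19,16) (18,18) (10,314/17)]
3. After y ≥ 5: [(10,5) (31/2,5) (19,12) (19,16) (18,18) (10,314/17)]
4. After y ≤ 16: [(10,16) (10,5) (31/2,5) (19,12) (19,16) (19,16)]
5. Canonical ring: [(10,5) (31/2,5) (19,12) (19,16) (10,16)]

Clipped polygon: [(10,5) (31/2,5) (19,12) (19,16) (10,16)]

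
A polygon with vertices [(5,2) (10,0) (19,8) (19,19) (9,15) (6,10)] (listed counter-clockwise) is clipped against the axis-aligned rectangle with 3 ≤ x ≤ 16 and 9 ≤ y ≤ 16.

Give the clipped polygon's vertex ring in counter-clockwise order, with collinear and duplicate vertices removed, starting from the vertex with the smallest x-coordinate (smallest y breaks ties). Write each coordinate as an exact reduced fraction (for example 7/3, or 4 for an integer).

1. After x ≥ 3: [(5,2) (10,0) (19,8) (19,19) (9,15) (6,10)]
2. After x ≤ 16: [(5,2) (10,0) (16,16/3) (16,89/5) (9,15) (6,10)]
3. After y ≥ 9: [(47/8,9) (16,9) (16,89/5) (9,15) (6,10)]
4. After y ≤ 16: [(47/8,9) (16,9) (16,16) (23/2,16) (9,15) (6,10)]
5. Canonical ring: [(47/8,9) (16,9) (16,16) (23/2,16) (9,15) (6,10)]

Clipped polygon: [(47/8,9) (16,9) (16,16) (23/2,16) (9,15) (6,10)]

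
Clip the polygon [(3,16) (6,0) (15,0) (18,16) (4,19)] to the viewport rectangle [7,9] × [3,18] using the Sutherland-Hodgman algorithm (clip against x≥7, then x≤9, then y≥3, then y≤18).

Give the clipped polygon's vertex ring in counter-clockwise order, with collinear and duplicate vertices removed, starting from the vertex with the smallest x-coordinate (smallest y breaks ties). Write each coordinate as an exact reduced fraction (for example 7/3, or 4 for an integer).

1. After x ≥ 7: [(7,0) (15,0) (18,16) (7,257/14)]
2. After x ≤ 9: [(7,0) (9,0) (9,251/14) (7,257/14)]
3. After y ≥ 3: [(7,3) (9,3) (9,251/14) (7,257/14)]
4. After y ≤ 18: [(7,18) (7,3) (9,3) (9,251/14) (26/3,18)]
5. Canonical ring: [(7,3) (9,3) (9,251/14) (26/3,18) (7,18)]

Clipped polygon: [(7,3) (9,3) (9,251/14) (26/3,18) (7,18)]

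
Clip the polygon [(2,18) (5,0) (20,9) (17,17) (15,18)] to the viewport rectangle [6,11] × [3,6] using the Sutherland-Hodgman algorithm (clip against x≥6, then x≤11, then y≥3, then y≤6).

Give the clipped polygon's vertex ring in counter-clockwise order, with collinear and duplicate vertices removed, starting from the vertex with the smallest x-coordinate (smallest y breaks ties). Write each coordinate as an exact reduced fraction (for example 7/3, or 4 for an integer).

1. After x ≥ 6: [(6,18) (6,3/5) (20,9) (17,17) (15,18)]
2. After x ≤ 11: [(11,18) (6,18) (6,3/5) (11,18/5)]
3. After y ≥ 3: [(11,18) (6,18) (6,3) (10,3) (11,18/5)]
4. After y ≤ 6: [(11,6) (6,6) (6,3) (10,3) (11,18/5)]
5. Canonical ring: [(6,3) (10,3) (11,18/5) (11,6) (6,6)]

Clipped polygon: [(6,3) (10,3) (11,18/5) (11,6) (6,6)]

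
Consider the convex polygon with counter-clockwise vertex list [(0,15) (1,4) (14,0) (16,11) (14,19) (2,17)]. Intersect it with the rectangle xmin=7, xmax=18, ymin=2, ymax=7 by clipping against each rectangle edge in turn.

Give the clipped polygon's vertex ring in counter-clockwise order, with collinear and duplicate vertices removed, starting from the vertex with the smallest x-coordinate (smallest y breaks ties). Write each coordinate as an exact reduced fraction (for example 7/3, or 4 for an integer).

Clipped polygon: [(7,28/13) (15/2,2) (158/11,2) (168/11,7) (7,7)]

1. After x ≥ 7: [(7,28/13) (14,0) (16,11) (14,19) (7,107/6)]
2. After x ≤ 18: [(7,28/13) (14,0) (16,11) (14,19) (7,107/6)]
3. After y ≥ 2: [(7,28/13) (15/2,2) (158/11,2) (16,11) (14,19) (7,107/6)]
4. After y ≤ 7: [(7,7) (7,28/13) (15/2,2) (158/11,2) (168/11,7)]
5. Canonical ring: [(7,28/13) (15/2,2) (158/11,2) (168/11,7) (7,7)]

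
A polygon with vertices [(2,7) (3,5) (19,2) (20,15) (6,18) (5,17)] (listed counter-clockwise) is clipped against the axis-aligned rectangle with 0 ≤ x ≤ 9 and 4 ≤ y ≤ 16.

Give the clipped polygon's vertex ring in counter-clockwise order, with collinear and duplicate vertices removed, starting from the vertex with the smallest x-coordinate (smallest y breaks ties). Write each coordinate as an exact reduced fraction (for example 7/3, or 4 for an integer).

Clipped polygon: [(2,7) (3,5) (25/3,4) (9,4) (9,16) (47/10,16)]

1. After x ≥ 0: [(2,7) (3,5) (19,2) (20,15) (6,18) (5,17)]
2. After x ≤ 9: [(2,7) (3,5) (9,31/8) (9,243/14) (6,18) (5,17)]
3. After y ≥ 4: [(2,7) (3,5) (25/3,4) (9,4) (9,243/14) (6,18) (5,17)]
4. After y ≤ 16: [(47/10,16) (2,7) (3,5) (25/3,4) (9,4) (9,16)]
5. Canonical ring: [(2,7) (3,5) (25/3,4) (9,4) (9,16) (47/10,16)]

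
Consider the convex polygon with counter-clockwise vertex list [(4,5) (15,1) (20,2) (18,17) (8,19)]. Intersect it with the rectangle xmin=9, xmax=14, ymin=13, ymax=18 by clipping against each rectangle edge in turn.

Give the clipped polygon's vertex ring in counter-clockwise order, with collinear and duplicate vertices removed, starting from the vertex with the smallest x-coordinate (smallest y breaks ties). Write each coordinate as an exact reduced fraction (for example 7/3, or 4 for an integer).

Clipped polygon: [(9,13) (14,13) (14,89/5) (13,18) (9,18)]

1. After x ≥ 9: [(9,35/11) (15,1) (20,2) (18,17) (9,94/5)]
2. After x ≤ 14: [(9,35/11) (14,15/11) (14,89/5) (9,94/5)]
3. After y ≥ 13: [(9,13) (14,13) (14,89/5) (9,94/5)]
4. After y ≤ 18: [(9,18) (9,13) (14,13) (14,89/5) (13,18)]
5. Canonical ring: [(9,13) (14,13) (14,89/5) (13,18) (9,18)]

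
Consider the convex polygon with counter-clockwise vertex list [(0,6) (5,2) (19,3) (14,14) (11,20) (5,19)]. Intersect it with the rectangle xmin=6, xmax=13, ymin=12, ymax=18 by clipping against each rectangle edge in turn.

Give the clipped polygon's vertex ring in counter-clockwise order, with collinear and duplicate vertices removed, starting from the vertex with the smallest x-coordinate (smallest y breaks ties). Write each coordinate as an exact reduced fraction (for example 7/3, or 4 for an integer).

1. After x ≥ 6: [(6,29/14) (19,3) (14,14) (11,20) (6,115/6)]
2. After x ≤ 13: [(6,29/14) (13,18/7) (13,16) (11,20) (6,115/6)]
3. After y ≥ 12: [(6,12) (13,12) (13,16) (11,20) (6,115/6)]
4. After y ≤ 18: [(6,18) (6,12) (13,12) (13,16) (12,18)]
5. Canonical ring: [(6,12) (13,12) (13,16) (12,18) (6,18)]

Clipped polygon: [(6,12) (13,12) (13,16) (12,18) (6,18)]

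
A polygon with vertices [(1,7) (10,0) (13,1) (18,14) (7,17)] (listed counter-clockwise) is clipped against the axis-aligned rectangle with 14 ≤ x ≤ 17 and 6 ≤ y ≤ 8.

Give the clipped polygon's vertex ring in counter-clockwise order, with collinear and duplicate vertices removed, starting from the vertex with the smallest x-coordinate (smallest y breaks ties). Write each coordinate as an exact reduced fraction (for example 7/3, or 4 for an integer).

Clipped polygon: [(14,6) (194/13,6) (204/13,8) (14,8)]

1. After x ≥ 14: [(14,18/5) (18,14) (14,166/11)]
2. After x ≤ 17: [(14,18/5) (17,57/5) (17,157/11) (14,166/11)]
3. After y ≥ 6: [(14,6) (194/13,6) (17,57/5) (17,157/11) (14,166/11)]
4. After y ≤ 8: [(14,8) (14,6) (194/13,6) (204/13,8)]
5. Canonical ring: [(14,6) (194/13,6) (204/13,8) (14,8)]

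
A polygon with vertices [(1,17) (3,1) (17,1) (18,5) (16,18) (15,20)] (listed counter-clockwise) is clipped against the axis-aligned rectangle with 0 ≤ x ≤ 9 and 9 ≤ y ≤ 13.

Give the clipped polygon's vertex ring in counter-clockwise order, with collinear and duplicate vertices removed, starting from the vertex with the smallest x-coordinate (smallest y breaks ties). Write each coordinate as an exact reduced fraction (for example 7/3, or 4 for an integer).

Clipped polygon: [(3/2,13) (2,9) (9,9) (9,13)]

1. After x ≥ 0: [(1,17) (3,1) (17,1) (18,5) (16,18) (15,20)]
2. After x ≤ 9: [(9,131/7) (1,17) (3,1) (9,1)]
3. After y ≥ 9: [(9,9) (9,131/7) (1,17) (2,9)]
4. After y ≤ 13: [(9,9) (9,13) (3/2,13) (2,9)]
5. Canonical ring: [(3/2,13) (2,9) (9,9) (9,13)]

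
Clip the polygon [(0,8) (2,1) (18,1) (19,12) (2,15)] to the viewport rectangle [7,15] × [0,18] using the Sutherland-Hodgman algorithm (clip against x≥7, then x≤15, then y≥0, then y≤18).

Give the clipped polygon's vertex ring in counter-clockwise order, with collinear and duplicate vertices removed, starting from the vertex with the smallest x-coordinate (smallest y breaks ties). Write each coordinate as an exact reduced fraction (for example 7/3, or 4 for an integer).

Clipped polygon: [(7,1) (15,1) (15,216/17) (7,240/17)]

1. After x ≥ 7: [(7,1) (18,1) (19,12) (7,240/17)]
2. After x ≤ 15: [(7,1) (15,1) (15,216/17) (7,240/17)]
3. After y ≥ 0: [(7,1) (15,1) (15,216/17) (7,240/17)]
4. After y ≤ 18: [(7,1) (15,1) (15,216/17) (7,240/17)]
5. Canonical ring: [(7,1) (15,1) (15,216/17) (7,240/17)]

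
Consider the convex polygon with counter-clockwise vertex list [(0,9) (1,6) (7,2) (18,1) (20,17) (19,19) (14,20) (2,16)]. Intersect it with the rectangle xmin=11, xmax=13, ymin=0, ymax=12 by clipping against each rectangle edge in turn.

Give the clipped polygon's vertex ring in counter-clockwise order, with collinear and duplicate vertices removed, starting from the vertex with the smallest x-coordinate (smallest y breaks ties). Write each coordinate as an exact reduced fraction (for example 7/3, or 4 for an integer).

1. After x ≥ 11: [(11,18/11) (18,1) (20,17) (19,19) (14,20) (11,19)]
2. After x ≤ 13: [(11,18/11) (13,16/11) (13,59/3) (11,19)]
3. After y ≥ 0: [(11,18/11) (13,16/11) (13,59/3) (11,19)]
4. After y ≤ 12: [(11,12) (11,18/11) (13,16/11) (13,12)]
5. Canonical ring: [(11,18/11) (13,16/11) (13,12) (11,12)]

Clipped polygon: [(11,18/11) (13,16/11) (13,12) (11,12)]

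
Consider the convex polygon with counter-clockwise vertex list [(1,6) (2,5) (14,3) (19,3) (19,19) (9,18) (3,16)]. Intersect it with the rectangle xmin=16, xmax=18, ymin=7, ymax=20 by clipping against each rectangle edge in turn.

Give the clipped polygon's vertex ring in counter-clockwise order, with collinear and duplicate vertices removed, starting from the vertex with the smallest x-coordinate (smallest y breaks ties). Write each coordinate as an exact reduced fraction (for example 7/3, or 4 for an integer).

1. After x ≥ 16: [(16,3) (19,3) (19,19) (16,187/10)]
2. After x ≤ 18: [(16,3) (18,3) (18,189/10) (16,187/10)]
3. After y ≥ 7: [(16,7) (18,7) (18,189/10) (16,187/10)]
4. After y ≤ 20: [(16,7) (18,7) (18,189/10) (16,187/10)]
5. Canonical ring: [(16,7) (18,7) (18,189/10) (16,187/10)]

Clipped polygon: [(16,7) (18,7) (18,189/10) (16,187/10)]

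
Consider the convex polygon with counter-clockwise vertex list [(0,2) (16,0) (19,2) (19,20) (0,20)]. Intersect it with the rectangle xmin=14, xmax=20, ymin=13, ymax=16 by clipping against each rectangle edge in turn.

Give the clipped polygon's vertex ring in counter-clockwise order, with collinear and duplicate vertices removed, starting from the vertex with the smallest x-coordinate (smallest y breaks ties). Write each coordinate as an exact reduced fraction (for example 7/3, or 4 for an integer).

1. After x ≥ 14: [(14,1/4) (16,0) (19,2) (19,20) (14,20)]
2. After x ≤ 20: [(14,1/4) (16,0) (19,2) (19,20) (14,20)]
3. After y ≥ 13: [(14,13) (19,13) (19,20) (14,20)]
4. After y ≤ 16: [(14,16) (14,13) (19,13) (19,16)]
5. Canonical ring: [(14,13) (19,13) (19,16) (14,16)]

Clipped polygon: [(14,13) (19,13) (19,16) (14,16)]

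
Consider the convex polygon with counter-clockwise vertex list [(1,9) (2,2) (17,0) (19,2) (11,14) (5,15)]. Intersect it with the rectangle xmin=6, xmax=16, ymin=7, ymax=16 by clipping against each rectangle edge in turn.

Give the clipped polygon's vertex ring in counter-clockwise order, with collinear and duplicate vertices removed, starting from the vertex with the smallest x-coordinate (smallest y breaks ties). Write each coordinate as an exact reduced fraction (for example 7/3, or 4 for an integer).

1. After x ≥ 6: [(6,22/15) (17,0) (19,2) (11,14) (6,89/6)]
2. After x ≤ 16: [(6,22/15) (16,2/15) (16,13/2) (11,14) (6,89/6)]
3. After y ≥ 7: [(6,7) (47/3,7) (11,14) (6,89/6)]
4. After y ≤ 16: [(6,7) (47/3,7) (11,14) (6,89/6)]
5. Canonical ring: [(6,7) (47/3,7) (11,14) (6,89/6)]

Clipped polygon: [(6,7) (47/3,7) (11,14) (6,89/6)]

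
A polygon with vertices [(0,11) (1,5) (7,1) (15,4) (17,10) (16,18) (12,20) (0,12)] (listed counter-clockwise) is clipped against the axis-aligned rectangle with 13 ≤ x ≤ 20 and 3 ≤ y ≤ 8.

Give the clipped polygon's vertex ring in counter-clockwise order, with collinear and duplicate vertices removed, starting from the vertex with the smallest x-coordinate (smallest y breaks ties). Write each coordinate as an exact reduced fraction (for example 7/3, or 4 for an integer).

Clipped polygon: [(13,13/4) (15,4) (49/3,8) (13,8)]

1. After x ≥ 13: [(13,13/4) (15,4) (17,10) (16,18) (13,39/2)]
2. After x ≤ 20: [(13,13/4) (15,4) (17,10) (16,18) (13,39/2)]
3. After y ≥ 3: [(13,13/4) (15,4) (17,10) (16,18) (13,39/2)]
4. After y ≤ 8: [(13,8) (13,13/4) (15,4) (49/3,8)]
5. Canonical ring: [(13,13/4) (15,4) (49/3,8) (13,8)]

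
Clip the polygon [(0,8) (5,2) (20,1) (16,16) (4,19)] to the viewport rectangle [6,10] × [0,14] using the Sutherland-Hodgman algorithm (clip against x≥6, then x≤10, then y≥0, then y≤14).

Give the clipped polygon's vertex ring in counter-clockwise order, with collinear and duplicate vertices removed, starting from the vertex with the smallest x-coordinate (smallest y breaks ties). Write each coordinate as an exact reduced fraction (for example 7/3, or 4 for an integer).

Clipped polygon: [(6,29/15) (10,5/3) (10,14) (6,14)]

1. After x ≥ 6: [(6,29/15) (20,1) (16,16) (6,37/2)]
2. After x ≤ 10: [(6,29/15) (10,5/3) (10,35/2) (6,37/2)]
3. After y ≥ 0: [(6,29/15) (10,5/3) (10,35/2) (6,37/2)]
4. After y ≤ 14: [(6,14) (6,29/15) (10,5/3) (10,14)]
5. Canonical ring: [(6,29/15) (10,5/3) (10,14) (6,14)]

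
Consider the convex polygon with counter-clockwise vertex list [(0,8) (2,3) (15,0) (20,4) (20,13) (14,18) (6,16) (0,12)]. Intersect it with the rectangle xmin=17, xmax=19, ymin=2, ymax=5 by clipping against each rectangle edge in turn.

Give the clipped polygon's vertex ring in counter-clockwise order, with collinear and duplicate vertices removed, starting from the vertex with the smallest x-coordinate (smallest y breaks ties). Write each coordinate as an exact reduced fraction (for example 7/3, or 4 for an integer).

Clipped polygon: [(17,2) (35/2,2) (19,16/5) (19,5) (17,5)]

1. After x ≥ 17: [(17,8/5) (20,4) (20,13) (17,31/2)]
2. After x ≤ 19: [(17,8/5) (19,16/5) (19,83/6) (17,31/2)]
3. After y ≥ 2: [(17,2) (35/2,2) (19,16/5) (19,83/6) (17,31/2)]
4. After y ≤ 5: [(17,5) (17,2) (35/2,2) (19,16/5) (19,5)]
5. Canonical ring: [(17,2) (35/2,2) (19,16/5) (19,5) (17,5)]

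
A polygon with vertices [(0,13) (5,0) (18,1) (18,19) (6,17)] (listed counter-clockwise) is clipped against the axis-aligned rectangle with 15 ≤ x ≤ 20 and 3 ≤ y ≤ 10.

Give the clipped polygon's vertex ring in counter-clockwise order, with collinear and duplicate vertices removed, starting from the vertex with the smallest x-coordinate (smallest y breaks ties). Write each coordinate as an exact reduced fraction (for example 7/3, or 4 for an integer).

1. After x ≥ 15: [(15,10/13) (18,1) (18,19) (15,37/2)]
2. After x ≤ 20: [(15,10/13) (18,1) (18,19) (15,37/2)]
3. After y ≥ 3: [(15,3) (18,3) (18,19) (15,37/2)]
4. After y ≤ 10: [(15,10) (15,3) (18,3) (18,10)]
5. Canonical ring: [(15,3) (18,3) (18,10) (15,10)]

Clipped polygon: [(15,3) (18,3) (18,10) (15,10)]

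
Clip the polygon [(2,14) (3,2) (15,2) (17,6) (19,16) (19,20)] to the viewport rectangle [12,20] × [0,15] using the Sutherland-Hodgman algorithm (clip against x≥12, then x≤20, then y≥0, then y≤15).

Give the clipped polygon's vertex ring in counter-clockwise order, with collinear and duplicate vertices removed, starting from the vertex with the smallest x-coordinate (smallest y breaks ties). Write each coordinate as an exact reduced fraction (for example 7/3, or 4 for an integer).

Clipped polygon: [(12,2) (15,2) (17,6) (94/5,15) (12,15)]

1. After x ≥ 12: [(12,298/17) (12,2) (15,2) (17,6) (19,16) (19,20)]
2. After x ≤ 20: [(12,298/17) (12,2) (15,2) (17,6) (19,16) (19,20)]
3. After y ≥ 0: [(12,298/17) (12,2) (15,2) (17,6) (19,16) (19,20)]
4. After y ≤ 15: [(12,15) (12,2) (15,2) (17,6) (94/5,15)]
5. Canonical ring: [(12,2) (15,2) (17,6) (94/5,15) (12,15)]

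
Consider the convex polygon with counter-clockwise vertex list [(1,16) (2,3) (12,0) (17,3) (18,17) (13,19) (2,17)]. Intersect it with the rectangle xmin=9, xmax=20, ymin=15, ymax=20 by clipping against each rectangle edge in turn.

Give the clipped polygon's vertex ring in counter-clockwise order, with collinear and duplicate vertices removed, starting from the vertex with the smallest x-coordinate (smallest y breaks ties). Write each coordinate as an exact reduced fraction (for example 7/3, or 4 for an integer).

Clipped polygon: [(9,15) (125/7,15) (18,17) (13,19) (9,201/11)]

1. After x ≥ 9: [(9,9/10) (12,0) (17,3) (18,17) (13,19) (9,201/11)]
2. After x ≤ 20: [(9,9/10) (12,0) (17,3) (18,17) (13,19) (9,201/11)]
3. After y ≥ 15: [(9,15) (125/7,15) (18,17) (13,19) (9,201/11)]
4. After y ≤ 20: [(9,15) (125/7,15) (18,17) (13,19) (9,201/11)]
5. Canonical ring: [(9,15) (125/7,15) (18,17) (13,19) (9,201/11)]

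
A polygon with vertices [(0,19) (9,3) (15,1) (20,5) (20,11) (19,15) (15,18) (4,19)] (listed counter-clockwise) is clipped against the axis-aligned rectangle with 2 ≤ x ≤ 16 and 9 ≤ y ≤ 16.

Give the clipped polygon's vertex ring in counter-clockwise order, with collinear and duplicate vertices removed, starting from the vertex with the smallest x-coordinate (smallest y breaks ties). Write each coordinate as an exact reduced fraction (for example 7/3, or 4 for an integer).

1. After x ≥ 2: [(2,19) (2,139/9) (9,3) (15,1) (20,5) (20,11) (19,15) (15,18) (4,19)]
2. After x ≤ 16: [(2,19) (2,139/9) (9,3) (15,1) (16,9/5) (16,69/4) (15,18) (4,19)]
3. After y ≥ 9: [(2,19) (2,139/9) (45/8,9) (16,9) (16,69/4) (15,18) (4,19)]
4. After y ≤ 16: [(2,16) (2,139/9) (45/8,9) (16,9) (16,16)]
5. Canonical ring: [(2,139/9) (45/8,9) (16,9) (16,16) (2,16)]

Clipped polygon: [(2,139/9) (45/8,9) (16,9) (16,16) (2,16)]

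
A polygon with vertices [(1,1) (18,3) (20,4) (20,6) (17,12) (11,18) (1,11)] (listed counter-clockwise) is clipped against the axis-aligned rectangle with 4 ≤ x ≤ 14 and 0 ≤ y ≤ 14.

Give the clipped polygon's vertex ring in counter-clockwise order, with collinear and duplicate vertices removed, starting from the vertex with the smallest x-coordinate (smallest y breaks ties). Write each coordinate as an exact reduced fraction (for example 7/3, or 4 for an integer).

1. After x ≥ 4: [(4,23/17) (18,3) (20,4) (20,6) (17,12) (11,18) (4,131/10)]
2. After x ≤ 14: [(4,23/17) (14,43/17) (14,15) (11,18) (4,131/10)]
3. After y ≥ 0: [(4,23/17) (14,43/17) (14,15) (11,18) (4,131/10)]
4. After y ≤ 14: [(4,23/17) (14,43/17) (14,14) (37/7,14) (4,131/10)]
5. Canonical ring: [(4,23/17) (14,43/17) (14,14) (37/7,14) (4,131/10)]

Clipped polygon: [(4,23/17) (14,43/17) (14,14) (37/7,14) (4,131/10)]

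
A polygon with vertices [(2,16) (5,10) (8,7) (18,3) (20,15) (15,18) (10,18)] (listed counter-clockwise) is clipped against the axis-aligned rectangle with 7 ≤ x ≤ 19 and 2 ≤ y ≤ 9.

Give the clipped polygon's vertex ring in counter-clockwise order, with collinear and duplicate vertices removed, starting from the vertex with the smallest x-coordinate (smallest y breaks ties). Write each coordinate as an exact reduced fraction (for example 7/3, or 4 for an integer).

Clipped polygon: [(7,8) (8,7) (18,3) (19,9) (7,9)]

1. After x ≥ 7: [(7,69/4) (7,8) (8,7) (18,3) (20,15) (15,18) (10,18)]
2. After x ≤ 19: [(7,69/4) (7,8) (8,7) (18,3) (19,9) (19,78/5) (15,18) (10,18)]
3. After y ≥ 2: [(7,69/4) (7,8) (8,7) (18,3) (19,9) (19,78/5) (15,18) (10,18)]
4. After y ≤ 9: [(7,9) (7,8) (8,7) (18,3) (19,9) (19,9)]
5. Canonical ring: [(7,8) (8,7) (18,3) (19,9) (7,9)]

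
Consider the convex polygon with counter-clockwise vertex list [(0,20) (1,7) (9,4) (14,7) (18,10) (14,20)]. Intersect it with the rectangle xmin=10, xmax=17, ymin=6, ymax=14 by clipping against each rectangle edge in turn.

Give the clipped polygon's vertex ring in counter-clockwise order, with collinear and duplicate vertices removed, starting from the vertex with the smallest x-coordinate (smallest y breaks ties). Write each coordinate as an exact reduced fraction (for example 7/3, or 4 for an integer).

1. After x ≥ 10: [(10,20) (10,23/5) (14,7) (18,10) (14,20)]
2. After x ≤ 17: [(10,20) (10,23/5) (14,7) (17,37/4) (17,25/2) (14,20)]
3. After y ≥ 6: [(10,20) (10,6) (37/3,6) (14,7) (17,37/4) (17,25/2) (14,20)]
4. After y ≤ 14: [(10,14) (10,6) (37/3,6) (14,7) (17,37/4) (17,25/2) (82/5,14)]
5. Canonical ring: [(10,6) (37/3,6) (14,7) (17,37/4) (17,25/2) (82/5,14) (10,14)]

Clipped polygon: [(10,6) (37/3,6) (14,7) (17,37/4) (17,25/2) (82/5,14) (10,14)]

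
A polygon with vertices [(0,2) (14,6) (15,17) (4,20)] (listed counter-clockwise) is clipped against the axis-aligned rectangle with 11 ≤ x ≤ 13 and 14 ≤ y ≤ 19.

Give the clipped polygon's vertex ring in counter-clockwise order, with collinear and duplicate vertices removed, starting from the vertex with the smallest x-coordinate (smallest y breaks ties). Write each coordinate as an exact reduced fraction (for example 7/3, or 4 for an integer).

1. After x ≥ 11: [(11,36/7) (14,6) (15,17) (11,199/11)]
2. After x ≤ 13: [(11,36/7) (13,40/7) (13,193/11) (11,199/11)]
3. After y ≥ 14: [(11,14) (13,14) (13,193/11) (11,199/11)]
4. After y ≤ 19: [(11,14) (13,14) (13,193/11) (11,199/11)]
5. Canonical ring: [(11,14) (13,14) (13,193/11) (11,199/11)]

Clipped polygon: [(11,14) (13,14) (13,193/11) (11,199/11)]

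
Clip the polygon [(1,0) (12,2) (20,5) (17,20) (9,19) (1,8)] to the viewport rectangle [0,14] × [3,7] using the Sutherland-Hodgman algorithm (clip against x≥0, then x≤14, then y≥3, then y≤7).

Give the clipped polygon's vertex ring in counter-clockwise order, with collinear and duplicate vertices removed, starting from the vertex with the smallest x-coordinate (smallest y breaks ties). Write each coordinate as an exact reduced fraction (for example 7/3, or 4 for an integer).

1. After x ≥ 0: [(1,0) (12,2) (20,5) (17,20) (9,19) (1,8)]
2. After x ≤ 14: [(1,0) (12,2) (14,11/4) (14,157/8) (9,19) (1,8)]
3. After y ≥ 3: [(1,3) (14,3) (14,157/8) (9,19) (1,8)]
4. After y ≤ 7: [(1,7) (1,3) (14,3) (14,7)]
5. Canonical ring: [(1,3) (14,3) (14,7) (1,7)]

Clipped polygon: [(1,3) (14,3) (14,7) (1,7)]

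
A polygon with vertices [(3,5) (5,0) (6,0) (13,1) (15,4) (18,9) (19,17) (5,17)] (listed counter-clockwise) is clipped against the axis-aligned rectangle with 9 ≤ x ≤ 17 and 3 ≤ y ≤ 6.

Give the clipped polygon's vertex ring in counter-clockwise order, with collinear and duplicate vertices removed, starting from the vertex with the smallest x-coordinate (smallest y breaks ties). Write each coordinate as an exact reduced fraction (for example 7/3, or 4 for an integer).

1. After x ≥ 9: [(9,3/7) (13,1) (15,4) (18,9) (19,17) (9,17)]
2. After x ≤ 17: [(9,3/7) (13,1) (15,4) (17,22/3) (17,17) (9,17)]
3. After y ≥ 3: [(9,3) (43/3,3) (15,4) (17,22/3) (17,17) (9,17)]
4. After y ≤ 6: [(9,6) (9,3) (43/3,3) (15,4) (81/5,6)]
5. Canonical ring: [(9,3) (43/3,3) (15,4) (81/5,6) (9,6)]

Clipped polygon: [(9,3) (43/3,3) (15,4) (81/5,6) (9,6)]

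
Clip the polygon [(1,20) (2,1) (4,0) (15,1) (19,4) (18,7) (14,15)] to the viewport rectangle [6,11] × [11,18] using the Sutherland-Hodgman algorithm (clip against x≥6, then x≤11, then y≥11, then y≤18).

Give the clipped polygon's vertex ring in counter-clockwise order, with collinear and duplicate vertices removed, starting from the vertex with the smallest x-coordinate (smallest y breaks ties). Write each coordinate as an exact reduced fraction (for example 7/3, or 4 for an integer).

1. After x ≥ 6: [(6,235/13) (6,2/11) (15,1) (19,4) (18,7) (14,15)]
2. After x ≤ 11: [(11,210/13) (6,235/13) (6,2/11) (11,7/11)]
3. After y ≥ 11: [(11,11) (11,210/13) (6,235/13) (6,11)]
4. After y ≤ 18: [(11,11) (11,210/13) (31/5,18) (6,18) (6,11)]
5. Canonical ring: [(6,11) (11,11) (11,210/13) (31/5,18) (6,18)]

Clipped polygon: [(6,11) (11,11) (11,210/13) (31/5,18) (6,18)]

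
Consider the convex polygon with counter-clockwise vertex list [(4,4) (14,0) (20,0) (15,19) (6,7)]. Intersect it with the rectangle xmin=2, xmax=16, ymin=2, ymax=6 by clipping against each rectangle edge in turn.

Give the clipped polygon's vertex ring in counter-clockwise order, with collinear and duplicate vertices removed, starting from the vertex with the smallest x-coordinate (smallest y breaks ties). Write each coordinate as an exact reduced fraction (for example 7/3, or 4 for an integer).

1. After x ≥ 2: [(4,4) (14,0) (20,0) (15,19) (6,7)]
2. After x ≤ 16: [(4,4) (14,0) (16,0) (16,76/5) (15,19) (6,7)]
3. After y ≥ 2: [(4,4) (9,2) (16,2) (16,76/5) (15,19) (6,7)]
4. After y ≤ 6: [(16/3,6) (4,4) (9,2) (16,2) (16,6)]
5. Canonical ring: [(4,4) (9,2) (16,2) (16,6) (16/3,6)]

Clipped polygon: [(4,4) (9,2) (16,2) (16,6) (16/3,6)]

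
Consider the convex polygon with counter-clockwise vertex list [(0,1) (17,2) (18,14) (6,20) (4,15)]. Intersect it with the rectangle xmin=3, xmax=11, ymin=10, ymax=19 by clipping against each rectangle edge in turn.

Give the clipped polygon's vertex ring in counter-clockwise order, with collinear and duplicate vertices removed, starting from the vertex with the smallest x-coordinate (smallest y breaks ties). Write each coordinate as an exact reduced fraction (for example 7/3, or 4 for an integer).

1. After x ≥ 3: [(3,23/2) (3,20/17) (17,2) (18,14) (6,20) (4,15)]
2. After x ≤ 11: [(3,23/2) (3,20/17) (11,28/17) (11,35/2) (6,20) (4,15)]
3. After y ≥ 10: [(3,23/2) (3,10) (11,10) (11,35/2) (6,20) (4,15)]
4. After y ≤ 19: [(3,23/2) (3,10) (11,10) (11,35/2) (8,19) (28/5,19) (4,15)]
5. Canonical ring: [(3,10) (11,10) (11,35/2) (8,19) (28/5,19) (4,15) (3,23/2)]

Clipped polygon: [(3,10) (11,10) (11,35/2) (8,19) (28/5,19) (4,15) (3,23/2)]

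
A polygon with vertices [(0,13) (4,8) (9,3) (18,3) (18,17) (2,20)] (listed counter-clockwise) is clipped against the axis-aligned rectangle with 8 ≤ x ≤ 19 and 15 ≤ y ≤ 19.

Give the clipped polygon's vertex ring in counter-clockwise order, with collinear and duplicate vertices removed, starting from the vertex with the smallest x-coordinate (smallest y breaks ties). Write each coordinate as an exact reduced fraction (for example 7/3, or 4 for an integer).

1. After x ≥ 8: [(8,4) (9,3) (18,3) (18,17) (8,151/8)]
2. After x ≤ 19: [(8,4) (9,3) (18,3) (18,17) (8,151/8)]
3. After y ≥ 15: [(8,15) (18,15) (18,17) (8,151/8)]
4. After y ≤ 19: [(8,15) (18,15) (18,17) (8,151/8)]
5. Canonical ring: [(8,15) (18,15) (18,17) (8,151/8)]

Clipped polygon: [(8,15) (18,15) (18,17) (8,151/8)]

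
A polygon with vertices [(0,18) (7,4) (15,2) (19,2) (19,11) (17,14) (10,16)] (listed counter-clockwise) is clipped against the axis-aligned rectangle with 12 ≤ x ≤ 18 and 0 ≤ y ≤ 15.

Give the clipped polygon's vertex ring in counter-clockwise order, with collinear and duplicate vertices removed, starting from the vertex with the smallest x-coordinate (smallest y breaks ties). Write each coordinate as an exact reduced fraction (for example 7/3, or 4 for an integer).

Clipped polygon: [(12,11/4) (15,2) (18,2) (18,25/2) (17,14) (27/2,15) (12,15)]

1. After x ≥ 12: [(12,11/4) (15,2) (19,2) (19,11) (17,14) (12,108/7)]
2. After x ≤ 18: [(12,11/4) (15,2) (18,2) (18,25/2) (17,14) (12,108/7)]
3. After y ≥ 0: [(12,11/4) (15,2) (18,2) (18,25/2) (17,14) (12,108/7)]
4. After y ≤ 15: [(12,15) (12,11/4) (15,2) (18,2) (18,25/2) (17,14) (27/2,15)]
5. Canonical ring: [(12,11/4) (15,2) (18,2) (18,25/2) (17,14) (27/2,15) (12,15)]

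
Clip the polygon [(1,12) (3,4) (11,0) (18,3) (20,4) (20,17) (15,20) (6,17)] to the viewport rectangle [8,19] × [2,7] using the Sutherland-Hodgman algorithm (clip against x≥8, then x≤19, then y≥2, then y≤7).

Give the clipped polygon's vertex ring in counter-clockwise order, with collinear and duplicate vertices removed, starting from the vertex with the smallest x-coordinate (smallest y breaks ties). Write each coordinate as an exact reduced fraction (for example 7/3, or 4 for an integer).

Clipped polygon: [(8,2) (47/3,2) (18,3) (19,7/2) (19,7) (8,7)]

1. After x ≥ 8: [(8,3/2) (11,0) (18,3) (20,4) (20,17) (15,20) (8,53/3)]
2. After x ≤ 19: [(8,3/2) (11,0) (18,3) (19,7/2) (19,88/5) (15,20) (8,53/3)]
3. After y ≥ 2: [(8,2) (47/3,2) (18,3) (19,7/2) (19,88/5) (15,20) (8,53/3)]
4. After y ≤ 7: [(8,7) (8,2) (47/3,2) (18,3) (19,7/2) (19,7)]
5. Canonical ring: [(8,2) (47/3,2) (18,3) (19,7/2) (19,7) (8,7)]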